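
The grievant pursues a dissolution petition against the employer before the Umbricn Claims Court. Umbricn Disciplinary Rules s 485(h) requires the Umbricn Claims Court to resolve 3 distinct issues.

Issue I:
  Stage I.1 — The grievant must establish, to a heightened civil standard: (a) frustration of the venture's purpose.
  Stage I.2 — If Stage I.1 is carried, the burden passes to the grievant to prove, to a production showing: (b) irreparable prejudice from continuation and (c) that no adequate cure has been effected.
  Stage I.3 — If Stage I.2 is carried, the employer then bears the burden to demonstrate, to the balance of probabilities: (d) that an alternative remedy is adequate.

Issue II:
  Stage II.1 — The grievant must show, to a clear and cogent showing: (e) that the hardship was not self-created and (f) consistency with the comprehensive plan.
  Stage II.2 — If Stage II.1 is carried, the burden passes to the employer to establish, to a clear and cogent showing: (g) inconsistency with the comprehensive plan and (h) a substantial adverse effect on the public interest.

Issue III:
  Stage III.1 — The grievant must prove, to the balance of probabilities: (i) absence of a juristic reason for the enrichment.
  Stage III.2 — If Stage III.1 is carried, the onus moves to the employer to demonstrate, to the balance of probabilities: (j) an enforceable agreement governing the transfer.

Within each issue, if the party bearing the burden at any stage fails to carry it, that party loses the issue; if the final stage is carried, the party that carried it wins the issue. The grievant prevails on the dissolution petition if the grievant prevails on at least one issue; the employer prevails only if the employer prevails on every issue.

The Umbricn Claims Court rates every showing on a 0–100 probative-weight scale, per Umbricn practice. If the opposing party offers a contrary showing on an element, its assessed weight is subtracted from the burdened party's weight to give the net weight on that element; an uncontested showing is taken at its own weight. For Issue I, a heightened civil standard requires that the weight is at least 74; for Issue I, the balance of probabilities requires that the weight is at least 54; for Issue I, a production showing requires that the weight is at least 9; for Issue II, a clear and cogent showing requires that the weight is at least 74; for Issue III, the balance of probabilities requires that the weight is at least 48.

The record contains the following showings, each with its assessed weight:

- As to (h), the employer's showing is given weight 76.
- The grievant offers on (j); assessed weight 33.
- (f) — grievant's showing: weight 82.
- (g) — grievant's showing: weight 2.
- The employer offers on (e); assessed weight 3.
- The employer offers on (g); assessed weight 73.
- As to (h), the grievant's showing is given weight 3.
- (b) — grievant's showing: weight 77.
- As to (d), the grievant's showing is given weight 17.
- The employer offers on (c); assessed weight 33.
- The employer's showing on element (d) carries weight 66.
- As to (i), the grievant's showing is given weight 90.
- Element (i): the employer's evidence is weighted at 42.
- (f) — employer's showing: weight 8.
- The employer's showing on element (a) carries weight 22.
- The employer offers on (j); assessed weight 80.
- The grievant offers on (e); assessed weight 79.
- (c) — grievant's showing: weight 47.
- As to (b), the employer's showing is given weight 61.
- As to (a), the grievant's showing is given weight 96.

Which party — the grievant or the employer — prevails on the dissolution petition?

grievant

— Issue I —
Stage I.1 (grievant, a heightened civil standard, weight is at least 74): (a) net 96−22=74 ≥ 74 — meets.
  All elements met. The grievant retains the burden for Stage I.2.
Stage I.2 (grievant, a production showing, weight is at least 9): (b) net 77−61=16 ≥ 9 — meets; (c) net 47−33=14 ≥ 9 — meets.
  Stage I.2 is satisfied; the onus moves to the employer.
Stage I.3 (employer, the balance of probabilities, weight is at least 54): (d) net 66−17=49 < 54 — fails.
  Not every element is met, so the employer fails to carry Stage I.3.
The grievant prevails on this issue.
— Issue II —
Stage II.1 — burden on grievant; standard: a clear and cogent showing (weight is at least 74).
    (e): 79 − 3 = 76 ≥ 74 [met]
    (f): 82 − 8 = 74 ≥ 74 [met]
  Stage II.1 is satisfied; the onus moves to the employer.
Stage II.2 — burden on employer; standard: a clear and cogent showing (weight is at least 74).
    (g): 73 − 2 = 71 < 74 [not met]
    (h): 76 − 3 = 73 < 74 [not met]
  Not every element is met, so the employer fails to carry Stage II.2.
The grievant prevails on this issue.
— Issue III —
Stage III.1 (grievant, the balance of probabilities, weight is at least 48): (i) net 90−42=48 ≥ 48 — meets.
  All elements met. The burden passes to the employer.
Stage III.2 (employer, the balance of probabilities, weight is at least 48): (j) net 80−33=47 < 48 — fails.
  Stage III.2 not carried; the employer fails its burden.
The analysis ends at Stage III.2; the grievant prevails on this issue.
Per-issue: Issue I → grievant; Issue II → grievant; Issue III → grievant. The grievant must prevail on at least one issue; overall, the grievant prevails.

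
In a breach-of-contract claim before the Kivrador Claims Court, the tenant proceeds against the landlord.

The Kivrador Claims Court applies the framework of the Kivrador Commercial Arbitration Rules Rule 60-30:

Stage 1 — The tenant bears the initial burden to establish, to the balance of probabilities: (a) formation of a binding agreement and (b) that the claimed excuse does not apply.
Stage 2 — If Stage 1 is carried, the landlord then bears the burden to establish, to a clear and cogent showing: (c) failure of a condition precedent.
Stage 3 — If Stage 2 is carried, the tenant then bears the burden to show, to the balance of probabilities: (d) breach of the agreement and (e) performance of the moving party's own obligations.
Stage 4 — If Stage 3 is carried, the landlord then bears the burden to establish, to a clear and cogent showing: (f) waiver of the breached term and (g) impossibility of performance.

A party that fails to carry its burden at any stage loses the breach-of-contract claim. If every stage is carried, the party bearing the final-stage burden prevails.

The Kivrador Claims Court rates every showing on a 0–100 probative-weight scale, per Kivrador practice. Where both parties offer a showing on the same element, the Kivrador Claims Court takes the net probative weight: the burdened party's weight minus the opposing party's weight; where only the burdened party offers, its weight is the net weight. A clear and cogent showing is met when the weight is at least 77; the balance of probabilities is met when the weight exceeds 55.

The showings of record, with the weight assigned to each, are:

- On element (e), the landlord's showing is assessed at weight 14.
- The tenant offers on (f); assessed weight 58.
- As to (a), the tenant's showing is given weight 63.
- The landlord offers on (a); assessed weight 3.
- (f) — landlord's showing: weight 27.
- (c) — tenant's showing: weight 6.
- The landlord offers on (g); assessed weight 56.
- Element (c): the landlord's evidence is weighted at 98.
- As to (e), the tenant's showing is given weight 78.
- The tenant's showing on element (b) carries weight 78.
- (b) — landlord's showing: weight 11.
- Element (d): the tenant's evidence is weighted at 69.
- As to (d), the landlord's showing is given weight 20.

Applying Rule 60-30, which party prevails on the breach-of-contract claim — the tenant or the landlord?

landlord

At Stage 1 the tenant must meet the balance of probabilities (weight exceeds 55): on (a) the weight is 63 less the opposing 3 gives net 60, > 55, so (a) meets the standard; on (b) the weight is 78 less the opposing 11 gives net 67, > 55, so (b) meets the standard.
  Stage 1 carried; the burden shifts to the landlord.
At Stage 2 the landlord must meet a clear and cogent showing (weight is at least 77): on (c) the weight is 98 less the opposing 6 gives net 92, ≥ 77, so (c) meets the standard.
  The landlord carries Stage 2; the tenant now bears the burden.
At Stage 3 the tenant must meet the balance of probabilities (weight exceeds 55): on (d) the weight is 69 less the opposing 20 gives net 49, ≤ 55, so (d) does not meet the standard; on (e) the weight is 78 less the opposing 14 gives net 64, which does exceed 55, so (e) meets the standard.
  Not every element is met, so the tenant fails to carry Stage 3.
The landlord prevails.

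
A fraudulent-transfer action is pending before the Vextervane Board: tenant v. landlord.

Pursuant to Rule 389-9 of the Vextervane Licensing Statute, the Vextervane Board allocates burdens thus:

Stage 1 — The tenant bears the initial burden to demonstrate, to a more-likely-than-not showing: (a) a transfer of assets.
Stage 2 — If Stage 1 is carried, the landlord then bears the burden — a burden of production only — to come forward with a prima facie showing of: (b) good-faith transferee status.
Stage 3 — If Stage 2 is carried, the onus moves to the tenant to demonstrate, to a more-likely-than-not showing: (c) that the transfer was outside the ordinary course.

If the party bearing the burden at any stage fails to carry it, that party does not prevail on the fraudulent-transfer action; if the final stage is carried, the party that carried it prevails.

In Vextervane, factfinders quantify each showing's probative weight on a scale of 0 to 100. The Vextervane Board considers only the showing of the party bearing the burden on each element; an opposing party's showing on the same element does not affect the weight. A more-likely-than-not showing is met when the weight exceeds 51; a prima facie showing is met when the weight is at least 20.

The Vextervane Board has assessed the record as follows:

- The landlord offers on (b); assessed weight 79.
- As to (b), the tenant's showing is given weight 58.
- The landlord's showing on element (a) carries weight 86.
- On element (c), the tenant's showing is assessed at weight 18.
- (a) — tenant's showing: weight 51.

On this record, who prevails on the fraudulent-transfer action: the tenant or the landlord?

Stage 1 (tenant, a more-likely-than-not showing, weight exceeds 51): (a) 51 (landlord's 86 disregarded) ≤ 51 — fails.
  Stage 1 not carried; the tenant fails its burden.
The analysis ends at Stage 1; the landlord prevails.

landlord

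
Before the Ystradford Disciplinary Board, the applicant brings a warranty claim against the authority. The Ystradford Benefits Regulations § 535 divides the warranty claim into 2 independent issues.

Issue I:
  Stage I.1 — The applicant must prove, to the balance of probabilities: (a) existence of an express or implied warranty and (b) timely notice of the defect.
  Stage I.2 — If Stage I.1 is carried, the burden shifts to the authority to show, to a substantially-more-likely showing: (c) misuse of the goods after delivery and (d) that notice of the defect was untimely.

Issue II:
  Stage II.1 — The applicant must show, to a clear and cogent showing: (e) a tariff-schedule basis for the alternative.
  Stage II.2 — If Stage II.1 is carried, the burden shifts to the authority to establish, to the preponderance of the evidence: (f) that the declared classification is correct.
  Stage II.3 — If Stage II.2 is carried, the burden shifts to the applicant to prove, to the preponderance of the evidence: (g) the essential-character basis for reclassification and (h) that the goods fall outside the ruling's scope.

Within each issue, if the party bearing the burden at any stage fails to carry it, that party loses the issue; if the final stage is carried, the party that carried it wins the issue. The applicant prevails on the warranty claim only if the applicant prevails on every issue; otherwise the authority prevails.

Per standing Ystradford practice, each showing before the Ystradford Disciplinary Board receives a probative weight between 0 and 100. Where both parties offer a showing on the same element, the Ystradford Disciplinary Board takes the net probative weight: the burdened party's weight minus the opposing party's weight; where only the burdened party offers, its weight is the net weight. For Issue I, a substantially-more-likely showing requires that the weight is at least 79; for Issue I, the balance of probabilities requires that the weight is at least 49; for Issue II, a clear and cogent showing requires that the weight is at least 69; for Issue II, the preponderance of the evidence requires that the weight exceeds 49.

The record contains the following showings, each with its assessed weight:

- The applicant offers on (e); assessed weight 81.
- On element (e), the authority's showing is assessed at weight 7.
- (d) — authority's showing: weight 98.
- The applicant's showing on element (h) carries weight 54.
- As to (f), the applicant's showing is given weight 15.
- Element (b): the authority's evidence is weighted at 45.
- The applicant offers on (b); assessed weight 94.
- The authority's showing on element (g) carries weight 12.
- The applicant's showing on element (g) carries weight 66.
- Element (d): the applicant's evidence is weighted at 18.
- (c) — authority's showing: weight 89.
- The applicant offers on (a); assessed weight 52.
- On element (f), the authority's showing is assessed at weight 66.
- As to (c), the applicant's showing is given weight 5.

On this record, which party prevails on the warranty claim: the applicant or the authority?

— Issue I —
Stage I.1 (applicant, the balance of probabilities, weight is at least 49): (a) 52 ≥ 49 — meets; (b) net 94−45=49 ≥ 49 — meets.
  The applicant carries Stage I.1; the authority now bears the burden.
Stage I.2 (authority, a substantially-more-likely showing, weight is at least 79): (c) net 89−5=84 ≥ 79 — meets; (d) net 98−18=80 ≥ 79 — meets.
  All elements met at the final stage.
Every stage carried; the authority prevails on this issue.
— Issue II —
At Stage II.1 the applicant must meet a clear and cogent showing (weight is at least 69): on (e) the weight is 81 less the opposing 7 gives net 74, ≥ 69, so (e) meets the standard.
  All elements met. The burden passes to the authority.
At Stage II.2 the authority must meet the preponderance of the evidence (weight exceeds 49): on (f) the weight is 66 less the opposing 15 gives net 51, > 49, so (f) meets the standard.
  Stage II.2 carried; the burden shifts to the applicant.
At Stage II.3 the applicant must meet the preponderance of the evidence (weight exceeds 49): on (g) the weight is 66 less the opposing 12 gives net 54, which does exceed 49, so (g) meets the standard; on (h) the weight is 54, which does exceed 49, so (h) meets the standard.
  Stage II.3 carried; the final stage is satisfied.
With every stage satisfied, the applicant prevails on this issue.
Per-issue: Issue I → authority; Issue II → applicant. The applicant must prevail on every issue; overall, the authority prevails.

authority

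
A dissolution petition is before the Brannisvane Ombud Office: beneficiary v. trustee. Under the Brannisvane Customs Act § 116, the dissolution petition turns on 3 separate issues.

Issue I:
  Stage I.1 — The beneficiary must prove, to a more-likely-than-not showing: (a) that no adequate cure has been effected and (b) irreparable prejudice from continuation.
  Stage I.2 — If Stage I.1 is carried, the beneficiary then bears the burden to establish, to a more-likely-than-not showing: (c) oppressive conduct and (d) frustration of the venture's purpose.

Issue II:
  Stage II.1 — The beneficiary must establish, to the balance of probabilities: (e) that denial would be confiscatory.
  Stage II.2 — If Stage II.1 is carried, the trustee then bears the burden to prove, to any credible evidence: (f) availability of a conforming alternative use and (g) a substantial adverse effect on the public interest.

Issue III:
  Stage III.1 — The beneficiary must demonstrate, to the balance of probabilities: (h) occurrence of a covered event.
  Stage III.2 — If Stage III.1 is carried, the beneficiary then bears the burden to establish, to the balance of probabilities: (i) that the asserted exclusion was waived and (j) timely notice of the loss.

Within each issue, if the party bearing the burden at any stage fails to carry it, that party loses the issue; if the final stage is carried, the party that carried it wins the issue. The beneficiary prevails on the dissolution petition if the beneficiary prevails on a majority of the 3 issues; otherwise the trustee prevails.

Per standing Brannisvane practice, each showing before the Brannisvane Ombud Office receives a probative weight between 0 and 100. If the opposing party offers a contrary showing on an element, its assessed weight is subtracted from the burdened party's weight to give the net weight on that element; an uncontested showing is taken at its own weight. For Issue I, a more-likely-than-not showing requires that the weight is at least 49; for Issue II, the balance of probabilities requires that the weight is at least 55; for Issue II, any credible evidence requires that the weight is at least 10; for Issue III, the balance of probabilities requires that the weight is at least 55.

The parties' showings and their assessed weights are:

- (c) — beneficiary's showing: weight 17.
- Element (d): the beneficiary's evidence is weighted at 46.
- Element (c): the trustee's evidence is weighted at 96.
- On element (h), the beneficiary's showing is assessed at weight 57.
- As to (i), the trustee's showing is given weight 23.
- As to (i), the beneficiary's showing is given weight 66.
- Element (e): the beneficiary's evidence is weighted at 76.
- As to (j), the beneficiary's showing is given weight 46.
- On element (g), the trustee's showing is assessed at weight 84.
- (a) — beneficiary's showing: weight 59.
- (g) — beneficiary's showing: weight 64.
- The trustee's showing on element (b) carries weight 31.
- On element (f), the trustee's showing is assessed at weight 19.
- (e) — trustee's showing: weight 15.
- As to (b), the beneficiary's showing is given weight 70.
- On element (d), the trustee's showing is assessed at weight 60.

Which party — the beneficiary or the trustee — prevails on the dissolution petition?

trustee

— Issue I —
Stage I.1 — burden on beneficiary; standard: a more-likely-than-not showing (weight is at least 49).
    (a): 59 ≥ 49 [met]
    (b): 70 − 31 = 39 < 49 [not met]
  Not every element is met, so the beneficiary fails to carry Stage I.1.
So the trustee prevails on this issue.
— Issue II —
Stage II.1 (beneficiary, the balance of probabilities, weight is at least 55): (e) net 76−15=61 ≥ 55 — meets.
  Stage II.1 is satisfied; the onus moves to the trustee.
Stage II.2 (trustee, any credible evidence, weight is at least 10): (f) 19 ≥ 10 — meets; (g) net 84−64=20 ≥ 10 — meets.
  The trustee carries the last stage.
Every stage carried; the trustee prevails on this issue.
— Issue III —
At Stage III.1 the beneficiary must meet the balance of probabilities (weight is at least 55): on (h) the weight is 57, ≥ 55, so (h) meets the standard.
  All elements met. The beneficiary retains the burden for Stage III.2.
At Stage III.2 the beneficiary must meet the balance of probabilities (weight is at least 55): on (i) the weight is 66 less the opposing 23 gives net 43, < 55, so (i) does not meet the standard; on (j) the weight is 46, < 55, so (j) does not meet the standard.
  Not every element is met, so the beneficiary fails to carry Stage III.2.
So the trustee prevails on this issue.
Per-issue: Issue I → trustee; Issue II → trustee; Issue III → trustee. The beneficiary must prevail on a majority of issues; overall, the trustee prevails.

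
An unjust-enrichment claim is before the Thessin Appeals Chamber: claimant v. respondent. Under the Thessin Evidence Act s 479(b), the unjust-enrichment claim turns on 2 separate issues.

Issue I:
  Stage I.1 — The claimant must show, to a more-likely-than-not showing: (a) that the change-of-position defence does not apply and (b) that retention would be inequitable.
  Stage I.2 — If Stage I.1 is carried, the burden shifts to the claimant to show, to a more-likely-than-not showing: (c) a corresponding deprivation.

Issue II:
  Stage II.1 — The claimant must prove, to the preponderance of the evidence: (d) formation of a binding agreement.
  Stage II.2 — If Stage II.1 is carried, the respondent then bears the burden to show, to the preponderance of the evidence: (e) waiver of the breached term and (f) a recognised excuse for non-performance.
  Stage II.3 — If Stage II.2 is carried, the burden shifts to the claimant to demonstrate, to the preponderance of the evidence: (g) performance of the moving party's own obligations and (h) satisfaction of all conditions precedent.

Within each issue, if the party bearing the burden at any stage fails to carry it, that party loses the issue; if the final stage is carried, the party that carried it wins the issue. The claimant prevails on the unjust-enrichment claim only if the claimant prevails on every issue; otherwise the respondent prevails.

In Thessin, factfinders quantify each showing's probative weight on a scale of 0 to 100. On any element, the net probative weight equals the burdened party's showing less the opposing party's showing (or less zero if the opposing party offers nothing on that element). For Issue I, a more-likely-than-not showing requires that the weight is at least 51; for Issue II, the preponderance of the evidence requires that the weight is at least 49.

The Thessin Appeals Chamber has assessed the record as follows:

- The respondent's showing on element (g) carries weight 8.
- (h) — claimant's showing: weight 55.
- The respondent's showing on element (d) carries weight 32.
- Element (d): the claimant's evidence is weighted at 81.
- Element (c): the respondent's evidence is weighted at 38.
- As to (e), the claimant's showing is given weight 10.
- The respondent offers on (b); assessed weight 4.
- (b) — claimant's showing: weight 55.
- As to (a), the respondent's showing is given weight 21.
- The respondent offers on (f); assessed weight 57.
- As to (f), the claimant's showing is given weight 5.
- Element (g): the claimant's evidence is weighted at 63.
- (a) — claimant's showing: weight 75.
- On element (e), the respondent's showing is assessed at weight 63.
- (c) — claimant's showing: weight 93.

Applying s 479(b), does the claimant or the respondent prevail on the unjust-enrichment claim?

claimant

— Issue I —
Stage I.1 (claimant, a more-likely-than-not showing, weight is at least 51): (a) net 75−21=54 ≥ 51 — meets; (b) net 55−4=51 ≥ 51 — meets.
  All elements met. The claimant retains the burden for Stage I.2.
Stage I.2 (claimant, a more-likely-than-not showing, weight is at least 51): (c) net 93−38=55 ≥ 51 — meets.
  Stage I.2 carried; the final stage is satisfied.
Every stage carried; the claimant prevails on this issue.
— Issue II —
Stage II.1 (claimant, the preponderance of the evidence, weight is at least 49): (d) net 81−32=49 ≥ 49 — meets.
  Stage II.1 carried; the burden shifts to the respondent.
Stage II.2 (respondent, the preponderance of the evidence, weight is at least 49): (e) net 63−10=53 ≥ 49 — meets; (f) net 57−5=52 ≥ 49 — meets.
  All elements met. The burden passes to the claimant.
Stage II.3 (claimant, the preponderance of the evidence, weight is at least 49): (g) net 63−8=55 ≥ 49 — meets; (h) 55 ≥ 49 — meets.
  Stage II.3 carried; the final stage is satisfied.
Every stage carried; the claimant prevails on this issue.
Per-issue: Issue I → claimant; Issue II → claimant. The claimant must prevail on every issue; overall, the claimant prevails.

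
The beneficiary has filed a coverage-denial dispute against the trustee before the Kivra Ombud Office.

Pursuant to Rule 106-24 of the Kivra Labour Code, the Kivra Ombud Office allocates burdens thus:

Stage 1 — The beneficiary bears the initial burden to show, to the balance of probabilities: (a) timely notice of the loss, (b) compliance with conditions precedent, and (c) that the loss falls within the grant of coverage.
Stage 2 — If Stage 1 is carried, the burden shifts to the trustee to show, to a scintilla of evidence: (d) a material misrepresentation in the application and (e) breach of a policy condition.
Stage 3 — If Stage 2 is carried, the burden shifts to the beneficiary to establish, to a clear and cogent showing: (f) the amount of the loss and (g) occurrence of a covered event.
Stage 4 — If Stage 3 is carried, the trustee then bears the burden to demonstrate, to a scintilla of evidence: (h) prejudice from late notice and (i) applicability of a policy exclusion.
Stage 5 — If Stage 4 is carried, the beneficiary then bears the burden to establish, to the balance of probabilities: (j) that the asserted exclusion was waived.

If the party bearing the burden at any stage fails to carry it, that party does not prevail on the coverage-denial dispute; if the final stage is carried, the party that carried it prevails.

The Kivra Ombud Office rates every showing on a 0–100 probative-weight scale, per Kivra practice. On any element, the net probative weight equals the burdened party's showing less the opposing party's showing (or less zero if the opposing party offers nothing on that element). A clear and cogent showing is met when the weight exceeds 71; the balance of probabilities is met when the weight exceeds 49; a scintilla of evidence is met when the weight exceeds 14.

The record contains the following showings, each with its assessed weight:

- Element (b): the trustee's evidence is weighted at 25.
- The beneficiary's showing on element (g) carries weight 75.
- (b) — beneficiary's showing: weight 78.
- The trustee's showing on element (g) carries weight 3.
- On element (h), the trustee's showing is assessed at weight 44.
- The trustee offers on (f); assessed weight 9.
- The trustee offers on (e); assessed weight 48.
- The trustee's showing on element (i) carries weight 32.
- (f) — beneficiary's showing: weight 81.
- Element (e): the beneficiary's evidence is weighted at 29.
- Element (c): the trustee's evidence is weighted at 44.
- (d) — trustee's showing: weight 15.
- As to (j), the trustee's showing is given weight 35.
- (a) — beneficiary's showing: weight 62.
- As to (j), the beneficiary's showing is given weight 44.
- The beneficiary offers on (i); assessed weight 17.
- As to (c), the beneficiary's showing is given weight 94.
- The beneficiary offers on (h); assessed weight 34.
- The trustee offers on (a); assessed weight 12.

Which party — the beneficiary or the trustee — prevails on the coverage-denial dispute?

beneficiary

Stage 1 — burden on beneficiary; standard: the balance of probabilities (weight exceeds 49).
    (a): 62 − 12 = 50 > 49 [met]
    (b): 78 − 25 = 53 > 49 [met]
    (c): 94 − 44 = 50 > 49 [met]
  Stage 1 is satisfied; the onus moves to the trustee.
Stage 2 — burden on trustee; standard: a scintilla of evidence (weight exceeds 14).
    (d): 15 > 14 [met]
    (e): 48 − 29 = 19 > 14 [met]
  Stage 2 carried; the burden shifts to the beneficiary.
Stage 3 — burden on beneficiary; standard: a clear and cogent showing (weight exceeds 71).
    (f): 81 − 9 = 72 > 71 [met]
    (g): 75 − 3 = 72 > 71 [met]
  Stage 3 is satisfied; the onus moves to the trustee.
Stage 4 — burden on trustee; standard: a scintilla of evidence (weight exceeds 14).
    (h): 44 − 34 = 10 ≤ 14 [not met]
    (i): 32 − 17 = 15 > 14 [met]
  Stage 4 not carried; the trustee fails its burden.
So the beneficiary prevails.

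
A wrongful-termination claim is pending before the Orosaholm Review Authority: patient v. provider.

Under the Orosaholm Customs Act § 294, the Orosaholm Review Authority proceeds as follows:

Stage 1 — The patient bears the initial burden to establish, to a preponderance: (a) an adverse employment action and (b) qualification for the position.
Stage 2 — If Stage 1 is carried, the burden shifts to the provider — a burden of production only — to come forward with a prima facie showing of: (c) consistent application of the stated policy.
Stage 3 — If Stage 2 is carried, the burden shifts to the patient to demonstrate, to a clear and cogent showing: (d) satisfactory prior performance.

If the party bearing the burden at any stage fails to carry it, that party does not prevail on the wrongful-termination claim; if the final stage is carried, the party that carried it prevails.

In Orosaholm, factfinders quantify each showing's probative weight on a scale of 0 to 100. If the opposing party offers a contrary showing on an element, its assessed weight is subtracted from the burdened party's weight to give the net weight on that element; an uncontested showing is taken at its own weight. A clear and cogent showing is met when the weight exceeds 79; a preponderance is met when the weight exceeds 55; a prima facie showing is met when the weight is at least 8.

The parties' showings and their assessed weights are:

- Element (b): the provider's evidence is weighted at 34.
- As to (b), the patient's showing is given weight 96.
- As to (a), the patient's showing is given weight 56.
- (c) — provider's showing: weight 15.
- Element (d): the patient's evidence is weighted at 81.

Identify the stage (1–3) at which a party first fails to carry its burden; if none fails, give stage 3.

At Stage 1 the patient must meet a preponderance (weight exceeds 55): on (a) the weight is 56, > 55, so (a) meets the standard; on (b) the weight is 96 less the opposing 34 gives net 62, > 55, so (b) meets the standard.
  The patient carries Stage 1; the provider now bears the burden.
At Stage 2 the provider must meet a prima facie showing (weight is at least 8): on (c) the weight is 15, ≥ 8, so (c) meets the standard.
  Stage 2 is satisfied; the onus moves to the patient.
At Stage 3 the patient must meet a clear and cogent showing (weight exceeds 79): on (d) the weight is 81, which does exceed 79, so (d) meets the standard.
  Stage 3 carried; the final stage is satisfied.
With every stage satisfied, the patient prevails.

stage 3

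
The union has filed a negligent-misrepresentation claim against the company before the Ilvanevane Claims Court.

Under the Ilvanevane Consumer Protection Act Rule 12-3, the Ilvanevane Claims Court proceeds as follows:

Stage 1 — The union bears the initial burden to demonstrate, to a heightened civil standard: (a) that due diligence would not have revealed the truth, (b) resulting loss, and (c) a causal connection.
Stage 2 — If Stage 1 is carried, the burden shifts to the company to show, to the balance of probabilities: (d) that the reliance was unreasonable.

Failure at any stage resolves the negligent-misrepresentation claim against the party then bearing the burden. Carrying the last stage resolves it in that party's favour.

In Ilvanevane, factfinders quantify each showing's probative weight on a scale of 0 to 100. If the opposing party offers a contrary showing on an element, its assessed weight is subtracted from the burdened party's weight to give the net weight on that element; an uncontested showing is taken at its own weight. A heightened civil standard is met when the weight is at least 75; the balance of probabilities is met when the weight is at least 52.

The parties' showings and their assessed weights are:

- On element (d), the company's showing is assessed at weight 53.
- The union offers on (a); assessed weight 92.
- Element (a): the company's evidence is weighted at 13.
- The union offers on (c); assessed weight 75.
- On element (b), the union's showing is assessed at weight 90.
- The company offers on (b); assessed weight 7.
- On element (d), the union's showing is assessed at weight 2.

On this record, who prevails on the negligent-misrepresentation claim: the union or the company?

union

At Stage 1 the union must meet a heightened civil standard (weight is at least 75): on (a) the weight is 92 less the opposing 13 gives net 79, which does reach 75, so (a) meets the standard; on (b) the weight is 90 less the opposing 7 gives net 83, ≥ 75, so (b) meets the standard; on (c) the weight is 75, which does reach 75, so (c) meets the standard.
  All elements met. The burden passes to the company.
At Stage 2 the company must meet the balance of probabilities (weight is at least 52): on (d) the weight is 53 less the opposing 2 gives net 51, which does not reach 52, so (d) does not meet the standard.
  Stage 2 not carried; the company fails its burden.
The analysis ends at Stage 2; the union prevails.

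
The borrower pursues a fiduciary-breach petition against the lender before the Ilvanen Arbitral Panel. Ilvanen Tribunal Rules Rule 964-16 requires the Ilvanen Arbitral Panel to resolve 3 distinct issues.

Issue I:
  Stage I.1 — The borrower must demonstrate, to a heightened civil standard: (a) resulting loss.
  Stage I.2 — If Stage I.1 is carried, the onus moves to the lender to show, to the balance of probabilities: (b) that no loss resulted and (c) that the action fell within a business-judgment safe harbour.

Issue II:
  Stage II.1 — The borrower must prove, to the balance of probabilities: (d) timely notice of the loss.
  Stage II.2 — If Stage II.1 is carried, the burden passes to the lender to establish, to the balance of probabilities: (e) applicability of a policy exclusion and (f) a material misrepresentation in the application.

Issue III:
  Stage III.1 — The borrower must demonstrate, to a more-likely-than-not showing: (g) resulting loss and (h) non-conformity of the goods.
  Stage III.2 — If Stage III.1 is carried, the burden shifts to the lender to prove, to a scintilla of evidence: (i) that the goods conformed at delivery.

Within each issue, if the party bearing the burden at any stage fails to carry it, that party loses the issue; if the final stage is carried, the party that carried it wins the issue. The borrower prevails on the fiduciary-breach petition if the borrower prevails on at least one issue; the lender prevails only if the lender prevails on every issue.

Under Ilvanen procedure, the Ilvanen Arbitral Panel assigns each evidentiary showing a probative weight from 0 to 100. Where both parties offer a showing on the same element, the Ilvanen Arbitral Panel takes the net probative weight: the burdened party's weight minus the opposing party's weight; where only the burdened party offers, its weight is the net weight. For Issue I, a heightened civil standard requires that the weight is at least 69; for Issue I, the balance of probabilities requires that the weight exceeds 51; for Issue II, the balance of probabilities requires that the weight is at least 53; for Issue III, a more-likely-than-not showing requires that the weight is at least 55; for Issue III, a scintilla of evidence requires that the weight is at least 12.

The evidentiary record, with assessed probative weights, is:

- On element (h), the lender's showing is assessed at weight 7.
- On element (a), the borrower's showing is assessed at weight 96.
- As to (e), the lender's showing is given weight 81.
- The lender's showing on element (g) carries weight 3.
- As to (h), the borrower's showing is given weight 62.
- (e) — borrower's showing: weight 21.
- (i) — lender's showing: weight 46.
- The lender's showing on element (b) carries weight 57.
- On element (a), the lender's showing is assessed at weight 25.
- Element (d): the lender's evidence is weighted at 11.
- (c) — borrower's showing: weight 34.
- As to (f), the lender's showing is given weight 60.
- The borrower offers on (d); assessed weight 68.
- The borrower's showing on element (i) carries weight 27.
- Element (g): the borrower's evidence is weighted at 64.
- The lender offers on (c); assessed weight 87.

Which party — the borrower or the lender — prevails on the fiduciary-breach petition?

lender

— Issue I —
Stage I.1 (borrower, a heightened civil standard, weight is at least 69): (a) net 96−25=71 ≥ 69 — meets.
  Stage I.1 is satisfied; the onus moves to the lender.
Stage I.2 (lender, the balance of probabilities, weight exceeds 51): (b) 57 > 51 — meets; (c) net 87−34=53 > 51 — meets.
  All elements met at the final stage.
With every stage satisfied, the lender prevails on this issue.
— Issue II —
Stage II.1 — burden on borrower; standard: the balance of probabilities (weight is at least 53).
    (d): 68 − 11 = 57 ≥ 53 [met]
  The borrower carries Stage II.1; the lender now bears the burden.
Stage II.2 — burden on lender; standard: the balance of probabilities (weight is at least 53).
    (e): 81 − 21 = 60 ≥ 53 [met]
    (f): 60 ≥ 53 [met]
  All elements met at the final stage.
Every stage carried; the lender prevails on this issue.
— Issue III —
Stage III.1 — burden on borrower; standard: a more-likely-than-not showing (weight is at least 55).
    (g): 64 − 3 = 61 ≥ 55 [met]
    (h): 62 − 7 = 55 ≥ 55 [met]
  Stage III.1 carried; the burden shifts to the lender.
Stage III.2 — burden on lender; standard: a scintilla of evidence (weight is at least 12).
    (i): 46 − 27 = 19 ≥ 12 [met]
  Stage III.2 carried; the final stage is satisfied.
Every stage carried; the lender prevails on this issue.
Per-issue: Issue I → lender; Issue II → lender; Issue III → lender. The borrower must prevail on at least one issue; overall, the lender prevails.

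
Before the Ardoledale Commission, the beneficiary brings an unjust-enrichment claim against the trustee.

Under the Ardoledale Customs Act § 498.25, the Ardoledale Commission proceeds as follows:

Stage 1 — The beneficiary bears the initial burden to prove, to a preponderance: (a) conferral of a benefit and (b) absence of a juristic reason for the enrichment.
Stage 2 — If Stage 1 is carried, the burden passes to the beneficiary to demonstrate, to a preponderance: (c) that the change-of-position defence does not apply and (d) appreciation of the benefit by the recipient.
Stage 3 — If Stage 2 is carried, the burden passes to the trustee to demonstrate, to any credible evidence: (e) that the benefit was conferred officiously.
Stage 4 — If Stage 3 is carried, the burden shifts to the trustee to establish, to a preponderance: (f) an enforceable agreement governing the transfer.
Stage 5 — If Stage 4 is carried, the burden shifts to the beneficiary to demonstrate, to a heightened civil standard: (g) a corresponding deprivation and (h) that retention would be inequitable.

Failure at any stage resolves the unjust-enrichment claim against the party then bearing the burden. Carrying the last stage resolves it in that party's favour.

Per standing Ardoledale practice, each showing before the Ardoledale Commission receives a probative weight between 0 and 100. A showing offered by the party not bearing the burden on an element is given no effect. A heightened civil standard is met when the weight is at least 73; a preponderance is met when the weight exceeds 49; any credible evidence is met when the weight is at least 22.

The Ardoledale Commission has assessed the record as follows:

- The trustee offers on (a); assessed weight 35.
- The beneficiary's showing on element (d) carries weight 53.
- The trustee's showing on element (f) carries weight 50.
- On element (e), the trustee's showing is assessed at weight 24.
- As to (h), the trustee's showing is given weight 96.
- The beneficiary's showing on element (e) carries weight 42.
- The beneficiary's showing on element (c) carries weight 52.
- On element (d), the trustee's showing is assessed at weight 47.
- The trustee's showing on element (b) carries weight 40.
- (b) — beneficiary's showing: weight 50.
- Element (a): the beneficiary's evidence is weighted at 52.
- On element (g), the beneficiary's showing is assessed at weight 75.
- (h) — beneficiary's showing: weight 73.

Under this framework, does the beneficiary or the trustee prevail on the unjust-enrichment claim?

Stage 1 (beneficiary, a preponderance, weight exceeds 49): (a) 52 (trustee's 35 disregarded) > 49 — meets; (b) 50 (trustee's 40 disregarded) > 49 — meets.
  Stage 1 carried; the burden remains with the beneficiary.
Stage 2 (beneficiary, a preponderance, weight exceeds 49): (c) 52 > 49 — meets; (d) 53 (trustee's 47 disregarded) > 49 — meets.
  The beneficiary carries Stage 2; the trustee now bears the burden.
Stage 3 (trustee, any credible evidence, weight is at least 22): (e) 24 (beneficiary's 42 disregarded) ≥ 22 — meets.
  Stage 3 is satisfied; the trustee continues to bear the burden.
Stage 4 (trustee, a preponderance, weight exceeds 49): (f) 50 > 49 — meets.
  All elements met. The burden passes to the beneficiary.
Stage 5 (beneficiary, a heightened civil standard, weight is at least 73): (g) 75 ≥ 73 — meets; (h) 73 (trustee's 96 disregarded) ≥ 73 — meets.
  The beneficiary carries the last stage.
With every stage satisfied, the beneficiary prevails.

beneficiary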